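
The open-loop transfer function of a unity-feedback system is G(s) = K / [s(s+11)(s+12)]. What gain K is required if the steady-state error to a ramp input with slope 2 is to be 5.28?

The open loop has one pole at the origin → type 1 system.
K_v = lim_{s→0} s·G(s) = K / (11·12) = (1/132)·K.
e_ss = 2/K_v = 5.28 ⇒ K_v = 25/66 ⇒ K = (25/66)/(1/132) = 50.

50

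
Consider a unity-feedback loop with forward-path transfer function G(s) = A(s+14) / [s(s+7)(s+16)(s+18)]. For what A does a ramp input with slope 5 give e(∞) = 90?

The open loop has one pole at the origin → type 1 system.
K_v = lim_{s→0} s·G(s) = A·14 / (7·16·18) = (1/144)·A.
e_ss = 5/K_v = 90 ⇒ K_v = 1/18 ⇒ A = (1/18)/(1/144) = 8.

8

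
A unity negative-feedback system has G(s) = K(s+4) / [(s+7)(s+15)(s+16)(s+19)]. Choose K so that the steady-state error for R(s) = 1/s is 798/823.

The open loop has no poles at the origin → type 0 system.
K_p = lim_{s→0} G(s) = K·4 / (7·15·16·19) = (1/7980)·K.
e_ss = 1/(1 + K_p) = 798/823 ⇒ 1 + (1/7980)·K = 823/798 ⇒ K = 250.

250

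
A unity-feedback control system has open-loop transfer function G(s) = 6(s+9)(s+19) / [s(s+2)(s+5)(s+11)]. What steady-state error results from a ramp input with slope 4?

220/513

G(s) has one factor of s in the denominator, so the system is type 1.
K_v = lim_{s→0} s·G(s) = 6·9·19 / (2·5·11) = 513/55.
e_ss = 4/K_v = 4/(513/55) = 220/513.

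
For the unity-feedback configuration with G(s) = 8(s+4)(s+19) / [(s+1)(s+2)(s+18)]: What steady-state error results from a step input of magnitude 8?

No free integrators in G(s): this is a type 0 system.
K_p = lim_{s→0} G(s) = 8·4·19 / (1·2·18) = 152/9.
e_ss = 8/(1 + K_p) = 8/(161/9) = 72/161.

72/161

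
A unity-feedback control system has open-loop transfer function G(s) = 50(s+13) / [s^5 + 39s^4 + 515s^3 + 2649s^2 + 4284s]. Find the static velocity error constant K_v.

The denominator has no term below 4284s — 1 pole at s=0, type 1.
K_v = lim_{s→0} s·G(s) = 50·13 / 4284 = 325/2142.

325/2142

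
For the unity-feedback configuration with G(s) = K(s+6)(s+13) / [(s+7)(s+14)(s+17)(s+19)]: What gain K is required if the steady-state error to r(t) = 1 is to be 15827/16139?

8

The open loop has no poles at the origin → type 0 system.
K_p = lim_{s→0} G(s) = K·6·13 / (7·14·17·19) = (39/15827)·K.
e_ss = 1/(1 + K_p) = 15827/16139 ⇒ 1 + (39/15827)·K = 16139/15827 ⇒ K = 8.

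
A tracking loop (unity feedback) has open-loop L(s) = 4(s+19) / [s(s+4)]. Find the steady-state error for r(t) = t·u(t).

1/19

One free integrator in L(s): this is a type 1 system.
K_v = lim_{s→0} s·L(s) = 4·19 / (4) = 19.
e_ss = 1/K_v = 1/19.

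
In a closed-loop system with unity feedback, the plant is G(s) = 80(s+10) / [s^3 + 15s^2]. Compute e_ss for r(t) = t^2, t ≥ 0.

0.0375

Factoring s^2 from the denominator leaves a polynomial with constant term 15, so the system is type 2.
K_a = lim_{s→0} s^2·G(s) = 80·10 / 15 = 160/3.
r(t) = t^2 gives R(s) = 2/s^3.
e_ss = 2/K_a = 2/(160/3) = 0.0375.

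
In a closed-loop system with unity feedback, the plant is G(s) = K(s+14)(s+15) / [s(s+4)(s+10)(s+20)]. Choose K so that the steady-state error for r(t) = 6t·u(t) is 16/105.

150

System type = 1 (one pole at s=0).
K_v = lim_{s→0} s·G(s) = K·14·15 / (4·10·20) = 0.2625·K.
e_ss = 6/K_v = 16/105 ⇒ K_v = 39.375 ⇒ K = 39.375/0.2625 = 150.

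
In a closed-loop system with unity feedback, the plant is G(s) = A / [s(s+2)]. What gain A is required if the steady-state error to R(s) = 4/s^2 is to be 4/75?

150

System type = 1 (one pole at s=0).
K_v = lim_{s→0} s·G(s) = A / (2) = 0.5·A.
e_ss = 4/K_v = 4/75 ⇒ K_v = 75 ⇒ A = 75/0.5 = 150.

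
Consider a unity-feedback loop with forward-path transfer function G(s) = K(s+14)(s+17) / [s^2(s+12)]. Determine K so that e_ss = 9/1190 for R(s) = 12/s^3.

G(s) has two factors of s in the denominator, so the system is type 2.
K_a = lim_{s→0} s^2·G(s) = K·14·17 / (12) = (119/6)·K.
e_ss = 12/K_a = 9/1190 ⇒ K_a = 4760/3 ⇒ K = (4760/3)/(119/6) = 80.

80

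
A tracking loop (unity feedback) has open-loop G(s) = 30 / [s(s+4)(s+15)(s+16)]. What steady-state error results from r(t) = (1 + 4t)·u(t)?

128

The open loop has one pole at the origin → type 1 system. Treating each term separately:
  • 1: tracked with zero error.
  • 4t: e_ss = 4/K_v with K_v=1/32 → 128.
Total e_ss = 128.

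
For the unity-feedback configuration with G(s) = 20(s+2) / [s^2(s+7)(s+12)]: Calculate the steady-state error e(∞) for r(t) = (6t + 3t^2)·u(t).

12.6

System type = 2 (two poles at s=0). Taking each input component in turn:
  • 6t: tracked with zero error.
  • 3t^2: e_ss = 6/K_a with K_a=10/21 → 12.6.
Total e_ss = 12.6.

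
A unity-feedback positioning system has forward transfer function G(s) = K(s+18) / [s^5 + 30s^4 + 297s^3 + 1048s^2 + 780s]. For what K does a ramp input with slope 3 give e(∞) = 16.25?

8

Lowest-order denominator term is 780s, so the open loop has 1 pole at the origin → type 1 system.
K_v = lim_{s→0} s·G(s) = K·18 / 780 = (3/130)·K.
e_ss = 3/K_v = 16.25 ⇒ K_v = 12/65 ⇒ K = (12/65)/(3/130) = 8.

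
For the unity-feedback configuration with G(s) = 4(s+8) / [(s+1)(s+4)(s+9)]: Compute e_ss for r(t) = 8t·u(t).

infinity

The open loop has no poles at the origin → type 0 system.
K_v = lim_{s→0} s·G(s) = 0; the steady-state error to this ramp input grows without bound.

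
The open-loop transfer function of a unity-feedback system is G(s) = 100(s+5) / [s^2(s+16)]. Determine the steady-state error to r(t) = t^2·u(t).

G(s) has two factors of s in the denominator, so the system is type 2.
K_a = lim_{s→0} s^2·G(s) = 100·5 / (16) = 31.25.
r(t) = t^2 gives R(s) = 2/s^3.
e_ss = 2/K_a = 2/31.25 = 0.064.

0.064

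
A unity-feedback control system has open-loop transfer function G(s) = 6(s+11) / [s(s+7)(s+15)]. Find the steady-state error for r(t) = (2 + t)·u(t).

System type = 1 (one pole at s=0). Taking each input component in turn:
  • 2: tracked with zero error.
  • t: e_ss = 1/K_v with K_v=22/35 → 35/22.
Total e_ss = 35/22.

35/22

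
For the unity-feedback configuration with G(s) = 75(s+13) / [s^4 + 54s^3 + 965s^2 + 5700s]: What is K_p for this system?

infinity

K_p = lim_{s→0} G(s); with 1 pole at the origin the limit diverges, so K_p = ∞.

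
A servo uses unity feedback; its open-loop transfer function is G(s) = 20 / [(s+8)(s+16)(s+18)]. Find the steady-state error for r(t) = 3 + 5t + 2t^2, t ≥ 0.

The open loop has no poles at the origin → type 0 system. Treating each term separately:
  • 3: e_ss = 3/(1+K_p) with K_p=5/576 → 1728/581.
  • 5t: a type-0 system cannot track it, e_ss → ∞.
  • 2t^2: a type-0 system cannot track it, e_ss → ∞.
The unbounded component dominates.

infinity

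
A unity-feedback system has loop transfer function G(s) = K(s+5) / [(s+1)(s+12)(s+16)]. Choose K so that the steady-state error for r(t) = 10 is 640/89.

15

The open loop has no poles at the origin → type 0 system.
K_p = lim_{s→0} G(s) = K·5 / (1·12·16) = (5/192)·K.
e_ss = 10/(1 + K_p) = 640/89 ⇒ 1 + (5/192)·K = 89/64 ⇒ K = 15.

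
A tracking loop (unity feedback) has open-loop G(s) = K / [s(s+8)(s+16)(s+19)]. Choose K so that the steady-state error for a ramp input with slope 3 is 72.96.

100

One free integrator in G(s): this is a type 1 system.
K_v = lim_{s→0} s·G(s) = K / (8·16·19) = (1/2432)·K.
e_ss = 3/K_v = 72.96 ⇒ K_v = 25/608 ⇒ K = (25/608)/(1/2432) = 100.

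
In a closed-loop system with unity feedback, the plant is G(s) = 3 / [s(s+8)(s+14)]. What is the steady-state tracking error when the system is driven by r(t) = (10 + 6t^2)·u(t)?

infinity

System type = 1 (one pole at s=0). Treating each term separately:
  • 10: tracked with zero error.
  • 6t^2: a type-1 system cannot track it, e_ss → ∞.
The unbounded component dominates.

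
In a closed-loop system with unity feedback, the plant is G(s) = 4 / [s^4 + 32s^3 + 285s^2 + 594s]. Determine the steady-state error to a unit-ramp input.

Factoring s from the denominator leaves a polynomial with constant term 594, so the system is type 1.
K_v = lim_{s→0} s·G(s) = 4 / 594 = 2/297.
e_ss = 1/K_v = 1/(2/297) = 148.5.

148.5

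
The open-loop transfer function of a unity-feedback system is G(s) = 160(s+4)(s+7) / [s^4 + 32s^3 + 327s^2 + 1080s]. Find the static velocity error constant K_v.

112/27

The denominator has no term below 1080s — 1 pole at s=0, type 1.
K_v = lim_{s→0} s·G(s) = 160·4·7 / 1080 = 112/27.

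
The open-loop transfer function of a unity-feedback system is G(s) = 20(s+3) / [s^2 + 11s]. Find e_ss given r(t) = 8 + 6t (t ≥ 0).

1.1

Factoring s from the denominator leaves a polynomial with constant term 11, so the system is type 1. By superposition:
  • 8: tracked with zero error.
  • 6t: e_ss = 6/K_v with K_v=60/11 → 1.1.
Total e_ss = 1.1.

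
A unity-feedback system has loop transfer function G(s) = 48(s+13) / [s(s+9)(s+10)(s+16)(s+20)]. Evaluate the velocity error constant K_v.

G(s) has one factor of s in the denominator, so the system is type 1.
K_v = lim_{s→0} s·G(s) = 48·13 / (9·10·16·20) = 13/600.

13/600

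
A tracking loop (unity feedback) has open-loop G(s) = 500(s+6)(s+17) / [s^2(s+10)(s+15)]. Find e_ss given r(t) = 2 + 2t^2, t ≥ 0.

System type = 2 (two poles at s=0). Taking each input component in turn:
  • 2: tracked with zero error.
  • 2t^2: e_ss = 4/K_a with K_a=340 → 1/85.
Total e_ss = 1/85.

1/85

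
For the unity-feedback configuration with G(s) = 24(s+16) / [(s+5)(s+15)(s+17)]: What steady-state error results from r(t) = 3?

1275/553

No free integrators in G(s): this is a type 0 system.
K_p = lim_{s→0} G(s) = 24·16 / (5·15·17) = 128/425.
e_ss = 3/(1 + K_p) = 3/(553/425) = 1275/553.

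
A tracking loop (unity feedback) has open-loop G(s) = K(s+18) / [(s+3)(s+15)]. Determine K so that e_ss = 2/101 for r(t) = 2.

No free integrators in G(s): this is a type 0 system.
K_p = lim_{s→0} G(s) = K·18 / (3·15) = 0.4·K.
e_ss = 2/(1 + K_p) = 2/101 ⇒ 1 + 0.4·K = 101 ⇒ K = 250.

250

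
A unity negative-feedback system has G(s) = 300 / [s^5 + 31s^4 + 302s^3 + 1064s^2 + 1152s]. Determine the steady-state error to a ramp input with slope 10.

38.4

Lowest-order denominator term is 1152s, so the open loop has 1 pole at the origin → type 1 system.
K_v = lim_{s→0} s·G(s) = 300 / 1152 = 25/96.
e_ss = 10/K_v = 10/(25/96) = 38.4.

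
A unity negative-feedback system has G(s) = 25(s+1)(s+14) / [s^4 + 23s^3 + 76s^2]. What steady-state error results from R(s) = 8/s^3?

The denominator has no term below 76s^2 — 2 poles at s=0, type 2.
K_a = lim_{s→0} s^2·G(s) = 25·1·14 / 76 = 175/38.
r(t) = 4t^2 gives R(s) = 8/s^3.
e_ss = 8/K_a = 8/(175/38) = 304/175.

304/175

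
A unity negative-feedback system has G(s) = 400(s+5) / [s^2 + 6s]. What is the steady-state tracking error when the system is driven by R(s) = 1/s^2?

Lowest-order denominator term is 6s, so the open loop has 1 pole at the origin → type 1 system.
K_v = lim_{s→0} s·G(s) = 400·5 / 6 = 1000/3.
e_ss = 1/K_v = 1/(1000/3) = 0.003.

0.003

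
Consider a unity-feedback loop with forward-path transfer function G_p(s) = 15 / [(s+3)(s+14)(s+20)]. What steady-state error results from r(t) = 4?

G_p(s) has no factors of s in the denominator, so the system is type 0.
K_p = lim_{s→0} G_p(s) = 15 / (3·14·20) = 1/56.
e_ss = 4/(1 + K_p) = 4/(57/56) = 224/57.

224/57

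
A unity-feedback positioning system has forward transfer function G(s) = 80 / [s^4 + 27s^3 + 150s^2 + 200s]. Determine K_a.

0

Factoring s from the denominator leaves a polynomial with constant term 200, so the system is type 1.
K_a = lim_{s→0} s^2·G(s) = 0 (the extra factor of s kills the finite limit).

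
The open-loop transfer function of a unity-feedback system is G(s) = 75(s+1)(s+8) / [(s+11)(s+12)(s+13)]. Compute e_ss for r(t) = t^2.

The open loop has no poles at the origin → type 0 system.
K_a = lim_{s→0} s^2·G(s) = 0; the steady-state error to this parabolic input grows without bound.

infinity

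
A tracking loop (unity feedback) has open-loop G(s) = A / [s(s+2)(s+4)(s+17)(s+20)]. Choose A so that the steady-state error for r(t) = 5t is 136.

The open loop has one pole at the origin → type 1 system.
K_v = lim_{s→0} s·G(s) = A / (2·4·17·20) = (1/2720)·A.
e_ss = 5/K_v = 136 ⇒ K_v = 5/136 ⇒ A = (5/136)/(1/2720) = 100.

100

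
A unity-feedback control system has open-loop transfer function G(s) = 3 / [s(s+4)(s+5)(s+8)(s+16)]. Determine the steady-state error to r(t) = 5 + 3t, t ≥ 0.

One free integrator in G(s): this is a type 1 system. Treating each term separately:
  • 5: tracked with zero error.
  • 3t: e_ss = 3/K_v with K_v=3/2560 → 2560.
Total e_ss = 2560.

2560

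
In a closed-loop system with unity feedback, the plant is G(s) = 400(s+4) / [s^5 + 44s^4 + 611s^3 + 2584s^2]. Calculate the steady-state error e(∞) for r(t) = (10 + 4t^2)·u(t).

12.92

Factoring s^2 from the denominator leaves a polynomial with constant term 2584, so the system is type 2. By superposition:
  • 10: tracked with zero error.
  • 4t^2: e_ss = 8/K_a with K_a=200/323 → 12.92.
Total e_ss = 12.92.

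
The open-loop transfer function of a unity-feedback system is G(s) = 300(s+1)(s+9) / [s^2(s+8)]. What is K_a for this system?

337.5

Two free integrators in G(s): this is a type 2 system.
K_a = lim_{s→0} s^2·G(s) = 300·1·9 / (8) = 337.5.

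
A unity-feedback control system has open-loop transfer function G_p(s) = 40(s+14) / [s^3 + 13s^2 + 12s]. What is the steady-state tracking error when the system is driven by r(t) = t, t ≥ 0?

The denominator has no term below 12s — 1 pole at s=0, type 1.
K_v = lim_{s→0} s·G_p(s) = 40·14 / 12 = 140/3.
e_ss = 1/K_v = 1/(140/3) = 3/140.

3/140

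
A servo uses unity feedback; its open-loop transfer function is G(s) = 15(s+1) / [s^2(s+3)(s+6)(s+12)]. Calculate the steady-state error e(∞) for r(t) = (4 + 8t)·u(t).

The open loop has two poles at the origin → type 2 system. Taking each input component in turn:
  • 4: tracked with zero error.
  • 8t: tracked with zero error.
Total e_ss = 0.

0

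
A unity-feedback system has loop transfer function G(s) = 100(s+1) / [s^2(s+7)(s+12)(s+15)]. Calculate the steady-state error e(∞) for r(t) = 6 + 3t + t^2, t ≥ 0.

G(s) has two factors of s in the denominator, so the system is type 2. Treating each term separately:
  • 6: tracked with zero error.
  • 3t: tracked with zero error.
  • t^2: e_ss = 2/K_a with K_a=5/63 → 25.2.
Total e_ss = 25.2.

25.2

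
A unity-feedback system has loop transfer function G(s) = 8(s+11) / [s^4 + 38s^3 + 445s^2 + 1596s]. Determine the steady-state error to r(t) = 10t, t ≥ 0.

The denominator has no term below 1596s — 1 pole at s=0, type 1.
K_v = lim_{s→0} s·G(s) = 8·11 / 1596 = 22/399.
e_ss = 10/K_v = 10/(22/399) = 1995/11.

1995/11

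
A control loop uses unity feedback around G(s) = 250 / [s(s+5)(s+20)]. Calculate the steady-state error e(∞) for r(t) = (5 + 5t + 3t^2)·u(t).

System type = 1 (one pole at s=0). Taking each input component in turn:
  • 5: tracked with zero error.
  • 5t: e_ss = 5/K_v with K_v=2.5 → 2.
  • 3t^2: a type-1 system cannot track it, e_ss → ∞.
The unbounded component dominates.

infinity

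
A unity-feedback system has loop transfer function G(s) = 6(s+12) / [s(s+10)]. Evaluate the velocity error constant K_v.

7.2

The open loop has one pole at the origin → type 1 system.
K_v = lim_{s→0} s·G(s) = 6·12 / (10) = 7.2.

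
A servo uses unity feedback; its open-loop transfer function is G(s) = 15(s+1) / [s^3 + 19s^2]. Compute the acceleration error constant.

15/19

Lowest-order denominator term is 19s^2, so the open loop has 2 poles at the origin → type 2 system.
K_a = lim_{s→0} s^2·G(s) = 15·1 / 19 = 15/19.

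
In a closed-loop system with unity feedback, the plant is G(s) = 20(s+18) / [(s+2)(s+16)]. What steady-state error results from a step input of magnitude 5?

20/49

No free integrators in G(s): this is a type 0 system.
K_p = lim_{s→0} G(s) = 20·18 / (2·16) = 11.25.
e_ss = 5/(1 + K_p) = 5/12.25 = 20/49.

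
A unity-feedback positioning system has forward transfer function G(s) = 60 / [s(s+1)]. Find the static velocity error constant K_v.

60

The open loop has one pole at the origin → type 1 system.
K_v = lim_{s→0} s·G(s) = 60 / (1) = 60.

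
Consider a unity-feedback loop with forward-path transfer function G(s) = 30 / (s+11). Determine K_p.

30/11

The open loop has no poles at the origin → type 0 system.
K_p = lim_{s→0} G(s) = 30 / (11) = 30/11.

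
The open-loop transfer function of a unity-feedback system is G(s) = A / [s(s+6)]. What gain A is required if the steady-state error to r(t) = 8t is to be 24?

G(s) has one factor of s in the denominator, so the system is type 1.
K_v = lim_{s→0} s·G(s) = A / (6) = (1/6)·A.
e_ss = 8/K_v = 24 ⇒ K_v = 1/3 ⇒ A = (1/3)/(1/6) = 2.

2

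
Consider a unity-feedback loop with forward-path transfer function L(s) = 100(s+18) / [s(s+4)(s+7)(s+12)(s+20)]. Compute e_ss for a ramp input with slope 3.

11.2

System type = 1 (one pole at s=0).
K_v = lim_{s→0} s·L(s) = 100·18 / (4·7·12·20) = 15/56.
e_ss = 3/K_v = 3/(15/56) = 11.2.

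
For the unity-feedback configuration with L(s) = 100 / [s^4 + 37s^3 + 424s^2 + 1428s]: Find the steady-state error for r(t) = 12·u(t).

Factoring s from the denominator leaves a polynomial with constant term 1428, so the system is type 1.
A type-1 system has K_p = ∞, so it tracks a step input with zero steady-state error.

0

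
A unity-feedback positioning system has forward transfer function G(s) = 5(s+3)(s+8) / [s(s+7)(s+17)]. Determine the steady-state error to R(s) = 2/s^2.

System type = 1 (one pole at s=0).
K_v = lim_{s→0} s·G(s) = 5·3·8 / (7·17) = 120/119.
e_ss = 2/K_v = 2/(120/119) = 119/60.

119/60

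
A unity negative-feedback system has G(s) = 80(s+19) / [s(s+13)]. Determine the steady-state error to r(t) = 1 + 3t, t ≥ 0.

System type = 1 (one pole at s=0). By superposition:
  • 1: tracked with zero error.
  • 3t: e_ss = 3/K_v with K_v=1520/13 → 39/1520.
Total e_ss = 39/1520.

39/1520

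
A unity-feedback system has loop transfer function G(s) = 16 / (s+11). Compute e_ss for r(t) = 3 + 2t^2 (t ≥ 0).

G(s) has no factors of s in the denominator, so the system is type 0. Taking each input component in turn:
  • 3: e_ss = 3/(1+K_p) with K_p=16/11 → 11/9.
  • 2t^2: a type-0 system cannot track it, e_ss → ∞.
The unbounded component dominates.

infinity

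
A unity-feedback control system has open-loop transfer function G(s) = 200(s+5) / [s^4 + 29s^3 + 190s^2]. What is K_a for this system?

Factoring s^2 from the denominator leaves a polynomial with constant term 190, so the system is type 2.
K_a = lim_{s→0} s^2·G(s) = 200·5 / 190 = 100/19.

100/19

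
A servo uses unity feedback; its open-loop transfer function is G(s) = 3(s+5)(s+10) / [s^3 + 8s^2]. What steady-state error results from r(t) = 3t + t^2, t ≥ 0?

8/75

Factoring s^2 from the denominator leaves a polynomial with constant term 8, so the system is type 2. Taking each input component in turn:
  • 3t: tracked with zero error.
  • t^2: e_ss = 2/K_a with K_a=18.75 → 8/75.
Total e_ss = 8/75.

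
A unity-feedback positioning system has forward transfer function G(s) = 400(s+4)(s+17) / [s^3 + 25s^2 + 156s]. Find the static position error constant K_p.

K_p = lim_{s→0} G(s); with 1 pole at the origin the limit diverges, so K_p = ∞.

infinity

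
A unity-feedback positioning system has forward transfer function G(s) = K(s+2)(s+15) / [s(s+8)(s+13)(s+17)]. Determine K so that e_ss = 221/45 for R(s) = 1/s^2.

G(s) has one factor of s in the denominator, so the system is type 1.
K_v = lim_{s→0} s·G(s) = K·2·15 / (8·13·17) = (15/884)·K.
e_ss = 1/K_v = 221/45 ⇒ K_v = 45/221 ⇒ K = (45/221)/(15/884) = 12.

12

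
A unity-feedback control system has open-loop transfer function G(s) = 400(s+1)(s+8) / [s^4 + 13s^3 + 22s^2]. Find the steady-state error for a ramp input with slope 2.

0

Lowest-order denominator term is 22s^2, so the open loop has 2 poles at the origin → type 2 system.
K_v = ∞ for a type-2 system; e_ss to a ramp is zero.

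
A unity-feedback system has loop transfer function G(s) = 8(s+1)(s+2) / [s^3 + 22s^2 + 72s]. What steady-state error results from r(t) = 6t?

27

Factoring s from the denominator leaves a polynomial with constant term 72, so the system is type 1.
K_v = lim_{s→0} s·G(s) = 8·1·2 / 72 = 2/9.
e_ss = 6/K_v = 6/(2/9) = 27.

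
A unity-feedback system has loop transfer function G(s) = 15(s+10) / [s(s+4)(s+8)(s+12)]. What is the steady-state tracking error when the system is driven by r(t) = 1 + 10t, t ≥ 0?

25.6

One free integrator in G(s): this is a type 1 system. Treating each term separately:
  • 1: tracked with zero error.
  • 10t: e_ss = 10/K_v with K_v=25/64 → 25.6.
Total e_ss = 25.6.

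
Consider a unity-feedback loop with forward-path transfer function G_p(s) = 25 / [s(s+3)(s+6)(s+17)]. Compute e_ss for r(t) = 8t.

97.92

G_p(s) has one factor of s in the denominator, so the system is type 1.
K_v = lim_{s→0} s·G_p(s) = 25 / (3·6·17) = 25/306.
e_ss = 8/K_v = 8/(25/306) = 97.92.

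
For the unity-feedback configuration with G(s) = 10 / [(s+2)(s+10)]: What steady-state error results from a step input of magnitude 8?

G(s) has no factors of s in the denominator, so the system is type 0.
K_p = lim_{s→0} G(s) = 10 / (2·10) = 0.5.
e_ss = 8/(1 + K_p) = 8/1.5 = 16/3.

16/3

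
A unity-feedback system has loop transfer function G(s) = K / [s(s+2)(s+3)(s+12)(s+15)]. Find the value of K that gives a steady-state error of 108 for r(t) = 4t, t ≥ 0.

40

The open loop has one pole at the origin → type 1 system.
K_v = lim_{s→0} s·G(s) = K / (2·3·12·15) = (1/1080)·K.
e_ss = 4/K_v = 108 ⇒ K_v = 1/27 ⇒ K = (1/27)/(1/1080) = 40.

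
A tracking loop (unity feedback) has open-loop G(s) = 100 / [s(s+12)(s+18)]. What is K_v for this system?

25/54

The open loop has one pole at the origin → type 1 system.
K_v = lim_{s→0} s·G(s) = 100 / (12·18) = 25/54.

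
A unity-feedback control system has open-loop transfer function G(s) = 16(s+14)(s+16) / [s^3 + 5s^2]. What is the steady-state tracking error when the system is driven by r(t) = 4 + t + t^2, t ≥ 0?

Lowest-order denominator term is 5s^2, so the open loop has 2 poles at the origin → type 2 system. By superposition:
  • 4: tracked with zero error.
  • t: tracked with zero error.
  • t^2: e_ss = 2/K_a with K_a=716.8 → 5/1792.
Total e_ss = 5/1792.

5/1792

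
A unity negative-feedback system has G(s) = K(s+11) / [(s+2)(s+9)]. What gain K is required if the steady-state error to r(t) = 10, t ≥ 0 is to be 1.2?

The open loop has no poles at the origin → type 0 system.
K_p = lim_{s→0} G(s) = K·11 / (2·9) = (11/18)·K.
e_ss = 10/(1 + K_p) = 1.2 ⇒ 1 + (11/18)·K = 25/3 ⇒ K = 12.

12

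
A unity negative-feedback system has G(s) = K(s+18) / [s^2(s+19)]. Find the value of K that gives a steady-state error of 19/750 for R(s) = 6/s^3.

Two free integrators in G(s): this is a type 2 system.
K_a = lim_{s→0} s^2·G(s) = K·18 / (19) = (18/19)·K.
e_ss = 6/K_a = 19/750 ⇒ K_a = 4500/19 ⇒ K = (4500/19)/(18/19) = 250.

250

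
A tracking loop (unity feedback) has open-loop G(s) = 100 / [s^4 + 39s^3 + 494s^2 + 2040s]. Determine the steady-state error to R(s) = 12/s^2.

244.8

The denominator has no term below 2040s — 1 pole at s=0, type 1.
K_v = lim_{s→0} s·G(s) = 100 / 2040 = 5/102.
e_ss = 12/K_v = 12/(5/102) = 244.8.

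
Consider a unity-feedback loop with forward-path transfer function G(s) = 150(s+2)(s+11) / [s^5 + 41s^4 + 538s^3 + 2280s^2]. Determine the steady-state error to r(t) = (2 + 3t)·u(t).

0

Lowest-order denominator term is 2280s^2, so the open loop has 2 poles at the origin → type 2 system. Taking each input component in turn:
  • 2: tracked with zero error.
  • 3t: tracked with zero error.
Total e_ss = 0.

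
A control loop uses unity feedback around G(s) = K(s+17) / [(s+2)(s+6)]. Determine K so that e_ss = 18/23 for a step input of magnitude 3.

G(s) has no factors of s in the denominator, so the system is type 0.
K_p = lim_{s→0} G(s) = K·17 / (2·6) = (17/12)·K.
e_ss = 3/(1 + K_p) = 18/23 ⇒ 1 + (17/12)·K = 23/6 ⇒ K = 2.

2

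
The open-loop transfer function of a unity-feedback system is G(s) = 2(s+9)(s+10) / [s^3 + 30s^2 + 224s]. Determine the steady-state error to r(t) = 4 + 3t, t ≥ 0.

56/15

The denominator has no term below 224s — 1 pole at s=0, type 1. Taking each input component in turn:
  • 4: tracked with zero error.
  • 3t: e_ss = 3/K_v with K_v=45/56 → 56/15.
Total e_ss = 56/15.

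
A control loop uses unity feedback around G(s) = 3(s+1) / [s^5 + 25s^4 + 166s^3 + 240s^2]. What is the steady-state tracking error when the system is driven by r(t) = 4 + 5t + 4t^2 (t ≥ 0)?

640

Lowest-order denominator term is 240s^2, so the open loop has 2 poles at the origin → type 2 system. Treating each term separately:
  • 4: tracked with zero error.
  • 5t: tracked with zero error.
  • 4t^2: e_ss = 8/K_a with K_a=0.0125 → 640.
Total e_ss = 640.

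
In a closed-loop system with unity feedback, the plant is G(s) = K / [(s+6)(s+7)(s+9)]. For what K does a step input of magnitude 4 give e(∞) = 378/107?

System type = 0 (no poles at s=0).
K_p = lim_{s→0} G(s) = K / (6·7·9) = (1/378)·K.
e_ss = 4/(1 + K_p) = 378/107 ⇒ 1 + (1/378)·K = 214/189 ⇒ K = 50.

50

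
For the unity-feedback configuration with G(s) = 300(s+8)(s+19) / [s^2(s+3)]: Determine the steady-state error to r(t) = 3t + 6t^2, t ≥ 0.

3/3800

System type = 2 (two poles at s=0). By superposition:
  • 3t: tracked with zero error.
  • 6t^2: e_ss = 12/K_a with K_a=15200 → 3/3800.
Total e_ss = 3/3800.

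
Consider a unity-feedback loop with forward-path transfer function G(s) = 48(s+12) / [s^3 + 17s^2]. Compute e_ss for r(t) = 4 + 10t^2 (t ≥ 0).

85/144

Lowest-order denominator term is 17s^2, so the open loop has 2 poles at the origin → type 2 system. Taking each input component in turn:
  • 4: tracked with zero error.
  • 10t^2: e_ss = 20/K_a with K_a=576/17 → 85/144.
Total e_ss = 85/144.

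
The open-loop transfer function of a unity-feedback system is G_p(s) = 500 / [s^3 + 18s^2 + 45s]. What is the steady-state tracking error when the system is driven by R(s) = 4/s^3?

infinity

The denominator has no term below 45s — 1 pole at s=0, type 1.
For a type-1 system K_a = 0, so e_ss to a parabolic input is unbounded.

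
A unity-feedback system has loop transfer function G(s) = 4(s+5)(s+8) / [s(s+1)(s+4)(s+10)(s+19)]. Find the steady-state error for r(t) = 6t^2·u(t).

infinity

One free integrator in G(s): this is a type 1 system.
For a type-1 system K_a = 0, so e_ss to a parabolic input is unbounded.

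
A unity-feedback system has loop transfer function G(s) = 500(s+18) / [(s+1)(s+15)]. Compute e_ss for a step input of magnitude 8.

8/601

System type = 0 (no poles at s=0).
K_p = lim_{s→0} G(s) = 500·18 / (1·15) = 600.
e_ss = 8/(1 + K_p) = 8/601.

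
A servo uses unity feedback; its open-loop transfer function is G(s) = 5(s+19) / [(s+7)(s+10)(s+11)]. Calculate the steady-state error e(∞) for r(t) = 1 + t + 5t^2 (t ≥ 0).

The open loop has no poles at the origin → type 0 system. By superposition:
  • 1: e_ss = 1/(1+K_p) with K_p=19/154 → 154/173.
  • t: a type-0 system cannot track it, e_ss → ∞.
  • 5t^2: a type-0 system cannot track it, e_ss → ∞.
The unbounded component dominates.

infinity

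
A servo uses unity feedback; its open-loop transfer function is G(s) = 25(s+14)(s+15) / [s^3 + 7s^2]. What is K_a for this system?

Factoring s^2 from the denominator leaves a polynomial with constant term 7, so the system is type 2.
K_a = lim_{s→0} s^2·G(s) = 25·14·15 / 7 = 750.

750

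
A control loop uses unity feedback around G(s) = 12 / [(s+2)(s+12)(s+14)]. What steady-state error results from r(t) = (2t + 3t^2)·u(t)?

System type = 0 (no poles at s=0). Treating each term separately:
  • 2t: a type-0 system cannot track it, e_ss → ∞.
  • 3t^2: a type-0 system cannot track it, e_ss → ∞.
The unbounded component dominates.

infinity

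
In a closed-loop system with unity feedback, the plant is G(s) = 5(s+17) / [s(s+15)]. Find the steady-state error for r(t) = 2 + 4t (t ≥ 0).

One free integrator in G(s): this is a type 1 system. Taking each input component in turn:
  • 2: tracked with zero error.
  • 4t: e_ss = 4/K_v with K_v=17/3 → 12/17.
Total e_ss = 12/17.

12/17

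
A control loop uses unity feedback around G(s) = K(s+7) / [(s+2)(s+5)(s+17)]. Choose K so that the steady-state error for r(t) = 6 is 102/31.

20

The open loop has no poles at the origin → type 0 system.
K_p = lim_{s→0} G(s) = K·7 / (2·5·17) = (7/170)·K.
e_ss = 6/(1 + K_p) = 102/31 ⇒ 1 + (7/170)·K = 31/17 ⇒ K = 20.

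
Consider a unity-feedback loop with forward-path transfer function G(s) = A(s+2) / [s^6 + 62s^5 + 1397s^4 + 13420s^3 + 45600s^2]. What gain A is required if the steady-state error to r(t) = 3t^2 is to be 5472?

25

Lowest-order denominator term is 45600s^2, so the open loop has 2 poles at the origin → type 2 system.
K_a = lim_{s→0} s^2·G(s) = A·2 / 45600 = (1/22800)·A.
e_ss = 6/K_a = 5472 ⇒ K_a = 1/912 ⇒ A = (1/912)/(1/22800) = 25.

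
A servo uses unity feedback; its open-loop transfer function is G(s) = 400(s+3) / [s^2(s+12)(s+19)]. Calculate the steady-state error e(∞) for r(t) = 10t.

0

The open loop has two poles at the origin → type 2 system.
A type-2 system has K_v = ∞, so it tracks a ramp input with zero steady-state error.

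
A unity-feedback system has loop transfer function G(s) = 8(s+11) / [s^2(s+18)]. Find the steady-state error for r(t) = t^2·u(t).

The open loop has two poles at the origin → type 2 system.
K_a = lim_{s→0} s^2·G(s) = 8·11 / (18) = 44/9.
r(t) = t^2 gives R(s) = 2/s^3.
e_ss = 2/K_a = 2/(44/9) = 9/22.

9/22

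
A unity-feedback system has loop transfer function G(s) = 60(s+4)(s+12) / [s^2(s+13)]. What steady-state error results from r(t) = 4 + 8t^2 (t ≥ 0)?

G(s) has two factors of s in the denominator, so the system is type 2. Taking each input component in turn:
  • 4: tracked with zero error.
  • 8t^2: e_ss = 16/K_a with K_a=2880/13 → 13/180.
Total e_ss = 13/180.

13/180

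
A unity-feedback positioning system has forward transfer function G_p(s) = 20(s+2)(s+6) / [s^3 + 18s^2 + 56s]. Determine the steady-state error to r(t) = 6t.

1.4

The denominator has no term below 56s — 1 pole at s=0, type 1.
K_v = lim_{s→0} s·G_p(s) = 20·2·6 / 56 = 30/7.
e_ss = 6/K_v = 6/(30/7) = 1.4.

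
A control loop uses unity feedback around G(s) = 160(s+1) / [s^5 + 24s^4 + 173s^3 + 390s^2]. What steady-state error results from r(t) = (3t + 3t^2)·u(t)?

14.625

The denominator has no term below 390s^2 — 2 poles at s=0, type 2. Treating each term separately:
  • 3t: tracked with zero error.
  • 3t^2: e_ss = 6/K_a with K_a=16/39 → 14.625.
Total e_ss = 14.625.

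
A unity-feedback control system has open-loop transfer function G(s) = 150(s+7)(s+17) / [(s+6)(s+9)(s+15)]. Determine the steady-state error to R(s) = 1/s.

27/622

No free integrators in G(s): this is a type 0 system.
K_p = lim_{s→0} G(s) = 150·7·17 / (6·9·15) = 595/27.
e_ss = 1/(1 + K_p) = 1/(622/27) = 27/622.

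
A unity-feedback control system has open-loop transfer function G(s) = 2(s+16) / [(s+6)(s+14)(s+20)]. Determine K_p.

2/105

The open loop has no poles at the origin → type 0 system.
K_p = lim_{s→0} G(s) = 2·16 / (6·14·20) = 2/105.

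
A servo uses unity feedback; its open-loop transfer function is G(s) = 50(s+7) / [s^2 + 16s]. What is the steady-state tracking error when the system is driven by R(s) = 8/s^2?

Factoring s from the denominator leaves a polynomial with constant term 16, so the system is type 1.
K_v = lim_{s→0} s·G(s) = 50·7 / 16 = 21.875.
e_ss = 8/K_v = 8/21.875 = 64/175.

64/175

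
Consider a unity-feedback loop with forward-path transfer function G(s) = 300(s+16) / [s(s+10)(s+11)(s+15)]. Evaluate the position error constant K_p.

K_p = lim_{s→0} G(s); with 1 pole at the origin the limit diverges, so K_p = ∞.

infinity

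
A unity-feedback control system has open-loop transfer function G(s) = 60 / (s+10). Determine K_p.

6

No free integrators in G(s): this is a type 0 system.
K_p = lim_{s→0} G(s) = 60 / (10) = 6.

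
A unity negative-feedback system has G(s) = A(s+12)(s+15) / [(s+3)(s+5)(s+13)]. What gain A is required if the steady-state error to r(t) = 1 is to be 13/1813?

G(s) has no factors of s in the denominator, so the system is type 0.
K_p = lim_{s→0} G(s) = A·12·15 / (3·5·13) = (12/13)·A.
e_ss = 1/(1 + K_p) = 13/1813 ⇒ 1 + (12/13)·A = 1813/13 ⇒ A = 150.

150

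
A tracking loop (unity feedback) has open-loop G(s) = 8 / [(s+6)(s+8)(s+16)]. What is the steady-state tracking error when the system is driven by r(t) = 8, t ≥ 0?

The open loop has no poles at the origin → type 0 system.
K_p = lim_{s→0} G(s) = 8 / (6·8·16) = 1/96.
e_ss = 8/(1 + K_p) = 8/(97/96) = 768/97.

768/97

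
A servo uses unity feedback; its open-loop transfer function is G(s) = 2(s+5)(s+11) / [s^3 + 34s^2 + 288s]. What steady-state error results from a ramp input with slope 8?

1152/55

The denominator has no term below 288s — 1 pole at s=0, type 1.
K_v = lim_{s→0} s·G(s) = 2·5·11 / 288 = 55/144.
e_ss = 8/K_v = 8/(55/144) = 1152/55.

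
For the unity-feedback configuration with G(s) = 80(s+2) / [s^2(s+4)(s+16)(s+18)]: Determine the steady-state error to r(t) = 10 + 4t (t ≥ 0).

The open loop has two poles at the origin → type 2 system. Treating each term separately:
  • 10: tracked with zero error.
  • 4t: tracked with zero error.
Total e_ss = 0.

0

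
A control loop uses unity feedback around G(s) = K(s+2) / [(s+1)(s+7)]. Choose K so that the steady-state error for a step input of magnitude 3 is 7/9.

No free integrators in G(s): this is a type 0 system.
K_p = lim_{s→0} G(s) = K·2 / (1·7) = (2/7)·K.
e_ss = 3/(1 + K_p) = 7/9 ⇒ 1 + (2/7)·K = 27/7 ⇒ K = 10.

10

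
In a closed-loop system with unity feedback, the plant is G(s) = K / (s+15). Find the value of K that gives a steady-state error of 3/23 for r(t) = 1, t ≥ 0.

System type = 0 (no poles at s=0).
K_p = lim_{s→0} G(s) = K / (15) = (1/15)·K.
e_ss = 1/(1 + K_p) = 3/23 ⇒ 1 + (1/15)·K = 23/3 ⇒ K = 100.

100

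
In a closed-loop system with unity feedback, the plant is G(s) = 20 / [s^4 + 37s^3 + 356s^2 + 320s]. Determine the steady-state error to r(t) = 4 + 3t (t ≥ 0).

48

Factoring s from the denominator leaves a polynomial with constant term 320, so the system is type 1. By superposition:
  • 4: tracked with zero error.
  • 3t: e_ss = 3/K_v with K_v=0.0625 → 48.
Total e_ss = 48.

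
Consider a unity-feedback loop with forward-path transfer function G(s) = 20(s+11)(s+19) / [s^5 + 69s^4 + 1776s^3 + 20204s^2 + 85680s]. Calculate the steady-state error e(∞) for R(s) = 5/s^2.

The denominator has no term below 85680s — 1 pole at s=0, type 1.
K_v = lim_{s→0} s·G(s) = 20·11·19 / 85680 = 209/4284.
e_ss = 5/K_v = 5/(209/4284) = 21420/209.

21420/209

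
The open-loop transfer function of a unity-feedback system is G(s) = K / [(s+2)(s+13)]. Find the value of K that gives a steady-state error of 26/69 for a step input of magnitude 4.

System type = 0 (no poles at s=0).
K_p = lim_{s→0} G(s) = K / (2·13) = (1/26)·K.
e_ss = 4/(1 + K_p) = 26/69 ⇒ 1 + (1/26)·K = 138/13 ⇒ K = 250.

250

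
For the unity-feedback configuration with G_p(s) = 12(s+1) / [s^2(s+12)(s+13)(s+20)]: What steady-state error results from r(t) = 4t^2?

2080

The open loop has two poles at the origin → type 2 system.
K_a = lim_{s→0} s^2·G_p(s) = 12·1 / (12·13·20) = 1/260.
r(t) = 4t^2 gives R(s) = 8/s^3.
e_ss = 8/K_a = 8/(1/260) = 2080.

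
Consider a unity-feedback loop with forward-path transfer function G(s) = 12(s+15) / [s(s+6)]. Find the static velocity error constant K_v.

30

System type = 1 (one pole at s=0).
K_v = lim_{s→0} s·G(s) = 12·15 / (6) = 30.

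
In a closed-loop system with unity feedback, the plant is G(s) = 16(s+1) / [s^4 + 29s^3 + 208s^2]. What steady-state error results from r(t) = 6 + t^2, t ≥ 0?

The denominator has no term below 208s^2 — 2 poles at s=0, type 2. By superposition:
  • 6: tracked with zero error.
  • t^2: e_ss = 2/K_a with K_a=1/13 → 26.
Total e_ss = 26.

26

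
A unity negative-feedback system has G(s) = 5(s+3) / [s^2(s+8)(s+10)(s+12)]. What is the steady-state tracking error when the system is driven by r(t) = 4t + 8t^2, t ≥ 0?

The open loop has two poles at the origin → type 2 system. Treating each term separately:
  • 4t: tracked with zero error.
  • 8t^2: e_ss = 16/K_a with K_a=1/64 → 1024.
Total e_ss = 1024.

1024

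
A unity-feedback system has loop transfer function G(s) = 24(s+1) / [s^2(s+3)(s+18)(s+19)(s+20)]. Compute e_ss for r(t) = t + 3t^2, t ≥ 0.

5130

System type = 2 (two poles at s=0). By superposition:
  • t: tracked with zero error.
  • 3t^2: e_ss = 6/K_a with K_a=1/855 → 5130.
Total e_ss = 5130.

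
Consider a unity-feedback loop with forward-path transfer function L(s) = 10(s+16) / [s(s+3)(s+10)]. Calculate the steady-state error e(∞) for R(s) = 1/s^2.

0.1875

One free integrator in L(s): this is a type 1 system.
K_v = lim_{s→0} s·L(s) = 10·16 / (3·10) = 16/3.
e_ss = 1/K_v = 1/(16/3) = 0.1875.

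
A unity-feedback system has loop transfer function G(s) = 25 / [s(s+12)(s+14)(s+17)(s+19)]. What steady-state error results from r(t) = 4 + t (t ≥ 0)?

2170.56

System type = 1 (one pole at s=0). Treating each term separately:
  • 4: tracked with zero error.
  • t: e_ss = 1/K_v with K_v=25/54264 → 2170.56.
Total e_ss = 2170.56.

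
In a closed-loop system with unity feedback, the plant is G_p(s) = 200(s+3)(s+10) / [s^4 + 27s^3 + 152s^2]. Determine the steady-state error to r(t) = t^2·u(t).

Lowest-order denominator term is 152s^2, so the open loop has 2 poles at the origin → type 2 system.
K_a = lim_{s→0} s^2·G_p(s) = 200·3·10 / 152 = 750/19.
r(t) = t^2 gives R(s) = 2/s^3.
e_ss = 2/K_a = 2/(750/19) = 19/375.

19/375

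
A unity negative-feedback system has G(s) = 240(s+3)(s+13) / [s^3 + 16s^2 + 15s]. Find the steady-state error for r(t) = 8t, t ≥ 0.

Lowest-order denominator term is 15s, so the open loop has 1 pole at the origin → type 1 system.
K_v = lim_{s→0} s·G(s) = 240·3·13 / 15 = 624.
e_ss = 8/K_v = 8/624 = 1/78.

1/78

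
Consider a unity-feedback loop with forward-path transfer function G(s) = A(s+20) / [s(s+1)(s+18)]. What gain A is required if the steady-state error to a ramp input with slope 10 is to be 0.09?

100

System type = 1 (one pole at s=0).
K_v = lim_{s→0} s·G(s) = A·20 / (1·18) = (10/9)·A.
e_ss = 10/K_v = 0.09 ⇒ K_v = 1000/9 ⇒ A = (1000/9)/(10/9) = 100.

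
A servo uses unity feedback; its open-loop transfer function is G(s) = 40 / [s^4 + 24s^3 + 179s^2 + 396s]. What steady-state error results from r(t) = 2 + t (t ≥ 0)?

9.9

The denominator has no term below 396s — 1 pole at s=0, type 1. Treating each term separately:
  • 2: tracked with zero error.
  • t: e_ss = 1/K_v with K_v=10/99 → 9.9.
Total e_ss = 9.9.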